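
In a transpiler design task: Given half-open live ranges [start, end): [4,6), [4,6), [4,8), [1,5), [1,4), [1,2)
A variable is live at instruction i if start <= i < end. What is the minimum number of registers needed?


Live ranges:
  Var0: [4, 6)
  Var1: [4, 6)
  Var2: [4, 8)
  Var3: [1, 5)
  Var4: [1, 4)
  Var5: [1, 2)
Sweep-line events (position, delta, active):
  pos=1 start -> active=1
  pos=1 start -> active=2
  pos=1 start -> active=3
  pos=2 end -> active=2
  pos=4 end -> active=1
  pos=4 start -> active=2
  pos=4 start -> active=3
  pos=4 start -> active=4
  pos=5 end -> active=3
  pos=6 end -> active=2
  pos=6 end -> active=1
  pos=8 end -> active=0
Maximum simultaneous active: 4
Minimum registers needed: 4

4


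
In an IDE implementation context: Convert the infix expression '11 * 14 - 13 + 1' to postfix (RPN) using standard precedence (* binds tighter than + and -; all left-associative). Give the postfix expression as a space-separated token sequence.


Applying the shunting-yard algorithm:
  Operand 11 -> output
  Push '*' onto operator stack -> op-stack: [*]
  Operand 14 -> output
  See '-' (prec 1); top '*' (prec 2) >= it -> pop '*' to output
  Push '-' onto operator stack -> op-stack: [-]
  Operand 13 -> output
  See '+' (prec 1); top '-' (prec 1) >= it -> pop '-' to output
  Push '+' onto operator stack -> op-stack: [+]
  Operand 1 -> output
  End of input: pop '+' to output
Postfix result: 11 14 * 13 - 1 +

11 14 * 13 - 1 +


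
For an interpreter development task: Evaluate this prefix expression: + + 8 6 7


Parsing prefix expression: + + 8 6 7
Step 1: Innermost operation '+ 8 6'
  8 + 6 = 14
Step 2: Outer operation '+ [14] 7'
  14 + 7 = 21

21


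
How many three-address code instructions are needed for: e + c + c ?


Expression: e + c + c
Generating three-address code (respecting * over +/- precedence):
  Instruction 1: t1 = e + c
  Instruction 2: t2 = t1 + c
Total instructions: 2

2


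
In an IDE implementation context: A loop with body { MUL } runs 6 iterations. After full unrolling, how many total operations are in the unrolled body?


Loop body operations: MUL (1 op per iteration)
Unrolling 6 iterations:
  Iteration 1: MUL (1 ops)
  Iteration 2: MUL (1 ops)
  Iteration 3: MUL (1 ops)
  Iteration 4: MUL (1 ops)
  Iteration 5: MUL (1 ops)
  Iteration 6: MUL (1 ops)
Total: 6 iterations * 1 ops/iter = 6 operations

6


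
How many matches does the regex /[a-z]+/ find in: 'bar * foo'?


Pattern: /[a-z]+/ (identifiers)
Input: 'bar * foo'
Scanning for matches:
  Match 1: 'bar'
  Match 2: 'foo'
Total matches: 2

2


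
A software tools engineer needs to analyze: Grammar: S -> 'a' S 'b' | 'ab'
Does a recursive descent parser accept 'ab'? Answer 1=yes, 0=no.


Grammar accepts strings of the form a^n b^n (n >= 1)
Word: 'ab'
Counting: 1 a's and 1 b's
Check: 1 == 1? Yes
Derivation (S -> aSb applied 0 time(s), then S -> ab): S => ab
Accepted

1


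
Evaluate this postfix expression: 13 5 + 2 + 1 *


Processing tokens left to right:
Push 13, Push 5
Pop 13 and 5, compute 13 + 5 = 18, push 18
Push 2
Pop 18 and 2, compute 18 + 2 = 20, push 20
Push 1
Pop 20 and 1, compute 20 * 1 = 20, push 20
Stack result: 20

20


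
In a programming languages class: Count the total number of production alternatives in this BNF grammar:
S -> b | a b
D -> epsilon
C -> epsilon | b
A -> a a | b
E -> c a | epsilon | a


Counting alternatives per rule:
  S: 2 alternative(s)
  D: 1 alternative(s)
  C: 2 alternative(s)
  A: 2 alternative(s)
  E: 3 alternative(s)
Sum: 2 + 1 + 2 + 2 + 3 = 10

10


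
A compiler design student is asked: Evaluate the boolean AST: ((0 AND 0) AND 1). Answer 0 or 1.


Step 1: Evaluate inner node
  0 AND 0 = 0
Step 2: Evaluate root node
  0 AND 1 = 0

0


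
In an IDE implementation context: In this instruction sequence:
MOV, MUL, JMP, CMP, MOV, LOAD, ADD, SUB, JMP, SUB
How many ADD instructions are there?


Scanning instruction sequence for ADD:
  Position 1: MOV
  Position 2: MUL
  Position 3: JMP
  Position 4: CMP
  Position 5: MOV
  Position 6: LOAD
  Position 7: ADD <- MATCH
  Position 8: SUB
  Position 9: JMP
  Position 10: SUB
Matches at positions: [7]
Total ADD count: 1

1


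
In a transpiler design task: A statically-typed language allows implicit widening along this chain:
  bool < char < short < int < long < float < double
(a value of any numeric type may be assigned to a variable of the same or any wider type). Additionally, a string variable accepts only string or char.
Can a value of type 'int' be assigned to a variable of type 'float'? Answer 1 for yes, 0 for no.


Target variable type: float
Source value type: int
Numeric ranks: int=3, float=5
Widening allowed iff rank(source) <= rank(target): 3 <= 5? Yes
Result: 1

1


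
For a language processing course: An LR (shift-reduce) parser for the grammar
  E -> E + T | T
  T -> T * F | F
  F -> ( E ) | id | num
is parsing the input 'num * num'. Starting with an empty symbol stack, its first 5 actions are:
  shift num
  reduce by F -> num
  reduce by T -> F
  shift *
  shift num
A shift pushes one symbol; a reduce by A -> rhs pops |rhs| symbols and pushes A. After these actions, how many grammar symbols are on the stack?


Tracking the symbol stack through each action:
  Action 1: shift 'num' : push -> stack = [num] (size 1)
  Action 2: reduce by F -> num : pop 1, push F -> stack = [F] (size 1)
  Action 3: reduce by T -> F : pop 1, push T -> stack = [T] (size 1)
  Action 4: shift '*' : push -> stack = [T, *] (size 2)
  Action 5: shift 'num' : push -> stack = [T, *, num] (size 3)
Final stack size: 3

3


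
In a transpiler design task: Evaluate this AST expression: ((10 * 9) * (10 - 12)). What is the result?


Expression: ((10 * 9) * (10 - 12))
Evaluating step by step:
  10 * 9 = 90
  10 - 12 = -2
  90 * -2 = -180
Result: -180

-180


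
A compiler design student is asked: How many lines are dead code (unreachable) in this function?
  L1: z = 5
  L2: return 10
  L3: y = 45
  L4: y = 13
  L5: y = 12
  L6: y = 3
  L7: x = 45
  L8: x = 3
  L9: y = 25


Analyzing control flow:
  L1: reachable (before return)
  L2: reachable (return statement)
  L3: DEAD (after return at L2)
  L4: DEAD (after return at L2)
  L5: DEAD (after return at L2)
  L6: DEAD (after return at L2)
  L7: DEAD (after return at L2)
  L8: DEAD (after return at L2)
  L9: DEAD (after return at L2)
Return at L2, total lines = 9
Dead lines: L3 through L9
Count: 7

7


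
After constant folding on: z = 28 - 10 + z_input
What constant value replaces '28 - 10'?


Identifying constant sub-expression:
  Original: z = 28 - 10 + z_input
  28 and 10 are both compile-time constants
  Evaluating: 28 - 10 = 18
  After folding: z = 18 + z_input

18


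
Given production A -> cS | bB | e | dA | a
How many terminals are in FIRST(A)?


Production: A -> cS | bB | e | dA | a
Examining each alternative for leading terminals:
  A -> cS : first terminal = 'c'
  A -> bB : first terminal = 'b'
  A -> e : first terminal = 'e'
  A -> dA : first terminal = 'd'
  A -> a : first terminal = 'a'
FIRST(A) = {a, b, c, d, e}
Count: 5

5


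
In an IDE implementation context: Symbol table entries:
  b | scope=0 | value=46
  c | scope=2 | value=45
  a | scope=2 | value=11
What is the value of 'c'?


Searching symbol table for 'c':
  b | scope=0 | value=46
  c | scope=2 | value=45 <- MATCH
  a | scope=2 | value=11
Found 'c' at scope 2 with value 45

45


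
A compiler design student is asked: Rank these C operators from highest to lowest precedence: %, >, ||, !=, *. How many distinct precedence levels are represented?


Looking up precedence for each operator:
  % -> precedence 6
  > -> precedence 4
  || -> precedence 1
  != -> precedence 3
  * -> precedence 6
Sorted highest to lowest: %, *, >, !=, ||
Distinct precedence values: [6, 4, 3, 1]
Number of distinct levels: 4

4


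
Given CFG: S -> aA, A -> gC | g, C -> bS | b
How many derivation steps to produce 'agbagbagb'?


Grammar: S -> aA, A -> gC | g, C -> bS | b
Deriving 'agbagbagb':
Step 1: S -> aA => aA
Step 2: A -> gC => agC
Step 3: C -> bS => agbS
Step 4: S -> aA => agbaA
Step 5: A -> gC => agbagC
Step 6: C -> bS => agbagbS
Step 7: S -> aA => agbagbaA
Step 8: A -> gC => agbagbagC
Step 9: C -> b => agbagbagb
Total derivation steps: 9

9


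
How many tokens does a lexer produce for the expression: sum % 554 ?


Scanning 'sum % 554'
Token 1: 'sum' -> identifier
Token 2: '%' -> operator
Token 3: '554' -> integer_literal
Total tokens: 3

3


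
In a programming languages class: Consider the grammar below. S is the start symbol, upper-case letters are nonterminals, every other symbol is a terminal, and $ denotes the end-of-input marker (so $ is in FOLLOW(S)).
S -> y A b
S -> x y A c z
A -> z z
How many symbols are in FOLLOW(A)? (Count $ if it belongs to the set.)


S is the start symbol and does not occur in any rule body, so FOLLOW(S) = {$}.
Examining every occurrence of A in a rule body:
  S -> y A b : A is followed by terminal 'b' -> add 'b'
  S -> x y A c z : A is followed by terminal 'c' -> add 'c'
  A -> z z : A does not occur in the body -> contributes nothing
FOLLOW(A) = {b, c}
Count: 2

2


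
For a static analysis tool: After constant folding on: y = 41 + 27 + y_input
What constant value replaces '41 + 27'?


Identifying constant sub-expression:
  Original: y = 41 + 27 + y_input
  41 and 27 are both compile-time constants
  Evaluating: 41 + 27 = 68
  After folding: y = 68 + y_input

68


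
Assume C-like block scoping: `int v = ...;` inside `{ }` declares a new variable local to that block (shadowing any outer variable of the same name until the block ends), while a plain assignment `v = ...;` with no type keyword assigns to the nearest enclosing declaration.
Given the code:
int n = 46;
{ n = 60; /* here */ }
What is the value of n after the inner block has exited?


Analyzing scoping rules:
Outer scope: declares n = 46
Inner block: 'n = 60;' has no type keyword, so it is an assignment to the outer n (no shadowing)
The assignment changed the outer variable itself, so the new value persists after the block -> 60
Result: 60

60


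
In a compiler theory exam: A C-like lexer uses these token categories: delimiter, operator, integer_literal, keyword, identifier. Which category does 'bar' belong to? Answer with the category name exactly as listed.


Token: 'bar'
Checking categories:
  identifier: YES
  integer_literal: no
  operator: no
  keyword: no
  delimiter: no
Category: identifier

identifier


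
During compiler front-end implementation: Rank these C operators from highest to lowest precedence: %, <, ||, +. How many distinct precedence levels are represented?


Looking up precedence for each operator:
  % -> precedence 6
  < -> precedence 4
  || -> precedence 1
  + -> precedence 5
Sorted highest to lowest: %, +, <, ||
Distinct precedence values: [6, 5, 4, 1]
Number of distinct levels: 4

4


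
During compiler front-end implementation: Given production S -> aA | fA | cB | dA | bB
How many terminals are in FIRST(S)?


Production: S -> aA | fA | cB | dA | bB
Examining each alternative for leading terminals:
  S -> aA : first terminal = 'a'
  S -> fA : first terminal = 'f'
  S -> cB : first terminal = 'c'
  S -> dA : first terminal = 'd'
  S -> bB : first terminal = 'b'
FIRST(S) = {a, b, c, d, f}
Count: 5

5


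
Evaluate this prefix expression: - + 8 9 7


Parsing prefix expression: - + 8 9 7
Step 1: Innermost operation '+ 8 9'
  8 + 9 = 17
Step 2: Outer operation '- [17] 7'
  17 - 7 = 10

10


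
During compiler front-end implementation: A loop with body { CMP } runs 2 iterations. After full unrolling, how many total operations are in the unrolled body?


Loop body operations: CMP (1 op per iteration)
Unrolling 2 iterations:
  Iteration 1: CMP (1 ops)
  Iteration 2: CMP (1 ops)
Total: 2 iterations * 1 ops/iter = 2 operations

2


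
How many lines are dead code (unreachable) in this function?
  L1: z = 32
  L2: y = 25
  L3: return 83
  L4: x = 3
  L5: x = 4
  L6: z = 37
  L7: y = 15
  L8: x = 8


Analyzing control flow:
  L1: reachable (before return)
  L2: reachable (before return)
  L3: reachable (return statement)
  L4: DEAD (after return at L3)
  L5: DEAD (after return at L3)
  L6: DEAD (after return at L3)
  L7: DEAD (after return at L3)
  L8: DEAD (after return at L3)
Return at L3, total lines = 8
Dead lines: L4 through L8
Count: 5

5


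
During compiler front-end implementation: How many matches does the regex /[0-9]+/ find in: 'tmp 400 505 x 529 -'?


Pattern: /[0-9]+/ (int literals)
Input: 'tmp 400 505 x 529 -'
Scanning for matches:
  Match 1: '400'
  Match 2: '505'
  Match 3: '529'
Total matches: 3

3


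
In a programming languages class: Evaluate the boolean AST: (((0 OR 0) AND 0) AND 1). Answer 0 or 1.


Step 1: Evaluate inner node
  0 OR 0 = 0
Step 2: Evaluate next node
  0 AND 0 = 0
Step 3: Evaluate root node
  0 AND 1 = 0

0


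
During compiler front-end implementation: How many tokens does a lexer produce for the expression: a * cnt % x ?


Scanning 'a * cnt % x'
Token 1: 'a' -> identifier
Token 2: '*' -> operator
Token 3: 'cnt' -> identifier
Token 4: '%' -> operator
Token 5: 'x' -> identifier
Total tokens: 5

5


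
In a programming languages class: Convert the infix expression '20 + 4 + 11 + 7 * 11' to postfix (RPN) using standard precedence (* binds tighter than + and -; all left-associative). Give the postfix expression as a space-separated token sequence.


Applying the shunting-yard algorithm:
  Operand 20 -> output
  Push '+' onto operator stack -> op-stack: [+]
  Operand 4 -> output
  See '+' (prec 1); top '+' (prec 1) >= it -> pop '+' to output
  Push '+' onto operator stack -> op-stack: [+]
  Operand 11 -> output
  See '+' (prec 1); top '+' (prec 1) >= it -> pop '+' to output
  Push '+' onto operator stack -> op-stack: [+]
  Operand 7 -> output
  Push '*' onto operator stack -> op-stack: [+, *]
  Operand 11 -> output
  End of input: pop '*' to output
  End of input: pop '+' to output
Postfix result: 20 4 + 11 + 7 11 * +

20 4 + 11 + 7 11 * +


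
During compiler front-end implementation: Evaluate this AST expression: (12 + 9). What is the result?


Expression: (12 + 9)
Evaluating step by step:
  12 + 9 = 21
Result: 21

21


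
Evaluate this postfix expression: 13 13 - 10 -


Processing tokens left to right:
Push 13, Push 13
Pop 13 and 13, compute 13 - 13 = 0, push 0
Push 10
Pop 0 and 10, compute 0 - 10 = -10, push -10
Stack result: -10

-10


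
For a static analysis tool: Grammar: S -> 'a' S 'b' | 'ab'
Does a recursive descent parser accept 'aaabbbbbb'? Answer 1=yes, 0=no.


Grammar accepts strings of the form a^n b^n (n >= 1)
Word: 'aaabbbbbb'
Counting: 3 a's and 6 b's
Check: 3 == 6? No
Mismatch: a-count != b-count
Rejected

0


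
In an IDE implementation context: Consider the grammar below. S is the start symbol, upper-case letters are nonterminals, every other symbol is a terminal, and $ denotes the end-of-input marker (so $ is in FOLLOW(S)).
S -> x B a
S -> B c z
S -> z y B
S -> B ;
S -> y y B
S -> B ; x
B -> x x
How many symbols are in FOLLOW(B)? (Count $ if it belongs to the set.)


S is the start symbol and does not occur in any rule body, so FOLLOW(S) = {$}.
Examining every occurrence of B in a rule body:
  S -> x B a : B is followed by terminal 'a' -> add 'a'
  S -> B c z : B is followed by terminal 'c' -> add 'c'
  S -> z y B : B is at the right end -> add FOLLOW(S) = {$}
  S -> B ; : B is followed by terminal ';' -> add ';'
  S -> y y B : B is at the right end -> add FOLLOW(S) = {$} (already in the set)
  S -> B ; x : B is followed by terminal ';' -> add ';' (already in the set)
  B -> x x : B does not occur in the body -> contributes nothing
FOLLOW(B) = {;, a, c, $}
Count: 4

4


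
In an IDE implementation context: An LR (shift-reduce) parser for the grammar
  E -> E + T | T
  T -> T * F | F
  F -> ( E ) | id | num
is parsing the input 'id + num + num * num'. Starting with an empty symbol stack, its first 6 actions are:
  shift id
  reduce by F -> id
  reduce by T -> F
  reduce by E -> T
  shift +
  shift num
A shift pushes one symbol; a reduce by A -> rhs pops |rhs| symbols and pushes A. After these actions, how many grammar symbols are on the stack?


Tracking the symbol stack through each action:
  Action 1: shift 'id' : push -> stack = [id] (size 1)
  Action 2: reduce by F -> id : pop 1, push F -> stack = [F] (size 1)
  Action 3: reduce by T -> F : pop 1, push T -> stack = [T] (size 1)
  Action 4: reduce by E -> T : pop 1, push E -> stack = [E] (size 1)
  Action 5: shift '+' : push -> stack = [E, +] (size 2)
  Action 6: shift 'num' : push -> stack = [E, +, num] (size 3)
Final stack size: 3

3


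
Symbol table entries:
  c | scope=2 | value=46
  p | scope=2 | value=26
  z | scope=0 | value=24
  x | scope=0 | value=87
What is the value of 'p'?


Searching symbol table for 'p':
  c | scope=2 | value=46
  p | scope=2 | value=26 <- MATCH
  z | scope=0 | value=24
  x | scope=0 | value=87
Found 'p' at scope 2 with value 26

26


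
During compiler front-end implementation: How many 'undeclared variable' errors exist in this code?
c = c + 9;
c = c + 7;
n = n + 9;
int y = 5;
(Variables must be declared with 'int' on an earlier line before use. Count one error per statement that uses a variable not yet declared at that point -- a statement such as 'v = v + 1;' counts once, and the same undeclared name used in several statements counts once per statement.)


Scanning code line by line:
  Line 1: use 'c' -> ERROR (undeclared)
  Line 2: use 'c' -> ERROR (undeclared)
  Line 3: use 'n' -> ERROR (undeclared)
  Line 4: declare 'y' -> declared = ['y']
Total undeclared variable errors: 3

3


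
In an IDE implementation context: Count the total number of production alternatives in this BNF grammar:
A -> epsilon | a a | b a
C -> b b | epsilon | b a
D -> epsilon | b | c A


Counting alternatives per rule:
  A: 3 alternative(s)
  C: 3 alternative(s)
  D: 3 alternative(s)
Sum: 3 + 3 + 3 = 9

9


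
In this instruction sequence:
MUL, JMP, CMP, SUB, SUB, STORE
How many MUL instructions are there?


Scanning instruction sequence for MUL:
  Position 1: MUL <- MATCH
  Position 2: JMP
  Position 3: CMP
  Position 4: SUB
  Position 5: SUB
  Position 6: STORE
Matches at positions: [1]
Total MUL count: 1

1


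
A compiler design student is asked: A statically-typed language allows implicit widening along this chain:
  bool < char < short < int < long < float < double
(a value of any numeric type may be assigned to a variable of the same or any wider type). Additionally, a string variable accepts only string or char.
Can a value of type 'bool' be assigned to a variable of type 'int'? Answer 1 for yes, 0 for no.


Target variable type: int
Source value type: bool
Numeric ranks: bool=0, int=3
Widening allowed iff rank(source) <= rank(target): 0 <= 3? Yes
Result: 1

1


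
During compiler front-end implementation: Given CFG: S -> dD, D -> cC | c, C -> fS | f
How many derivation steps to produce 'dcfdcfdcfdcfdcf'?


Grammar: S -> dD, D -> cC | c, C -> fS | f
Deriving 'dcfdcfdcfdcfdcf':
Step 1: S -> dD => dD
Step 2: D -> cC => dcC
Step 3: C -> fS => dcfS
Step 4: S -> dD => dcfdD
Step 5: D -> cC => dcfdcC
Step 6: C -> fS => dcfdcfS
Step 7: S -> dD => dcfdcfdD
Step 8: D -> cC => dcfdcfdcC
Step 9: C -> fS => dcfdcfdcfS
Step 10: S -> dD => dcfdcfdcfdD
Step 11: D -> cC => dcfdcfdcfdcC
Step 12: C -> fS => dcfdcfdcfdcfS
Step 13: S -> dD => dcfdcfdcfdcfdD
Step 14: D -> cC => dcfdcfdcfdcfdcC
Step 15: C -> f => dcfdcfdcfdcfdcf
Total derivation steps: 15

15


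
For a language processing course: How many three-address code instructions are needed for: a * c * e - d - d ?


Expression: a * c * e - d - d
Generating three-address code (respecting * over +/- precedence):
  Instruction 1: t1 = a * c
  Instruction 2: t2 = t1 * e
  Instruction 3: t3 = t2 - d
  Instruction 4: t4 = t3 - d
Total instructions: 4

4


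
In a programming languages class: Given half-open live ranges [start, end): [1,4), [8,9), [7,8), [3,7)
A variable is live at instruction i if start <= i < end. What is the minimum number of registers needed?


Live ranges:
  Var0: [1, 4)
  Var1: [8, 9)
  Var2: [7, 8)
  Var3: [3, 7)
Sweep-line events (position, delta, active):
  pos=1 start -> active=1
  pos=3 start -> active=2
  pos=4 end -> active=1
  pos=7 end -> active=0
  pos=7 start -> active=1
  pos=8 end -> active=0
  pos=8 start -> active=1
  pos=9 end -> active=0
Maximum simultaneous active: 2
Minimum registers needed: 2

2


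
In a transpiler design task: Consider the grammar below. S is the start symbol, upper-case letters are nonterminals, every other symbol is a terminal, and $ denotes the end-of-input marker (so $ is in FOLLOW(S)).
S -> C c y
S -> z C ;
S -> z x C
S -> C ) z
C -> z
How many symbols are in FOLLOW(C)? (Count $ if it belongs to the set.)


S is the start symbol and does not occur in any rule body, so FOLLOW(S) = {$}.
Examining every occurrence of C in a rule body:
  S -> C c y : C is followed by terminal 'c' -> add 'c'
  S -> z C ; : C is followed by terminal ';' -> add ';'
  S -> z x C : C is at the right end -> add FOLLOW(S) = {$}
  S -> C ) z : C is followed by terminal ')' -> add ')'
  C -> z : C does not occur in the body -> contributes nothing
FOLLOW(C) = {), ;, c, $}
Count: 4

4


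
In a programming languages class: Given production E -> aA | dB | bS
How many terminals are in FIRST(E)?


Production: E -> aA | dB | bS
Examining each alternative for leading terminals:
  E -> aA : first terminal = 'a'
  E -> dB : first terminal = 'd'
  E -> bS : first terminal = 'b'
FIRST(E) = {a, b, d}
Count: 3

3


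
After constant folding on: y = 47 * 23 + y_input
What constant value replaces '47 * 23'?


Identifying constant sub-expression:
  Original: y = 47 * 23 + y_input
  47 and 23 are both compile-time constants
  Evaluating: 47 * 23 = 1081
  After folding: y = 1081 + y_input

1081


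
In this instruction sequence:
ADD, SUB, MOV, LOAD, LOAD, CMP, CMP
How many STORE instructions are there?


Scanning instruction sequence for STORE:
  Position 1: ADD
  Position 2: SUB
  Position 3: MOV
  Position 4: LOAD
  Position 5: LOAD
  Position 6: CMP
  Position 7: CMP
Matches at positions: []
Total STORE count: 0

0


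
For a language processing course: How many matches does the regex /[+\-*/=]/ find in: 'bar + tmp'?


Pattern: /[+\-*/=]/ (operators)
Input: 'bar + tmp'
Scanning for matches:
  Match 1: '+'
Total matches: 1

1


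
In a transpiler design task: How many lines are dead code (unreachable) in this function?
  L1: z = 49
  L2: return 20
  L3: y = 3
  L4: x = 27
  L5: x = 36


Analyzing control flow:
  L1: reachable (before return)
  L2: reachable (return statement)
  L3: DEAD (after return at L2)
  L4: DEAD (after return at L2)
  L5: DEAD (after return at L2)
Return at L2, total lines = 5
Dead lines: L3 through L5
Count: 3

3


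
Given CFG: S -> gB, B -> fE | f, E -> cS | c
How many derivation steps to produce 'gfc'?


Grammar: S -> gB, B -> fE | f, E -> cS | c
Deriving 'gfc':
Step 1: S -> gB => gB
Step 2: B -> fE => gfE
Step 3: E -> c => gfc
Total derivation steps: 3

3


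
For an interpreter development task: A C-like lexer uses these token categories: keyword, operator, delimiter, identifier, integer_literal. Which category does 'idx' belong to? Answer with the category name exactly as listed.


Token: 'idx'
Checking categories:
  identifier: YES
  integer_literal: no
  operator: no
  keyword: no
  delimiter: no
Category: identifier

identifier


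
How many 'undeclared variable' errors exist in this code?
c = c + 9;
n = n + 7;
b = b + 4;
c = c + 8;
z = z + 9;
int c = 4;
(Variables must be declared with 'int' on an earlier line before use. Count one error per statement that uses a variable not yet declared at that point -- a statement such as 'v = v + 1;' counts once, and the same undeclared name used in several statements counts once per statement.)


Scanning code line by line:
  Line 1: use 'c' -> ERROR (undeclared)
  Line 2: use 'n' -> ERROR (undeclared)
  Line 3: use 'b' -> ERROR (undeclared)
  Line 4: use 'c' -> ERROR (undeclared)
  Line 5: use 'z' -> ERROR (undeclared)
  Line 6: declare 'c' -> declared = ['c']
Total undeclared variable errors: 5

5


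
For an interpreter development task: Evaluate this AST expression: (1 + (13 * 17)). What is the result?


Expression: (1 + (13 * 17))
Evaluating step by step:
  13 * 17 = 221
  1 + 221 = 222
Result: 222

222


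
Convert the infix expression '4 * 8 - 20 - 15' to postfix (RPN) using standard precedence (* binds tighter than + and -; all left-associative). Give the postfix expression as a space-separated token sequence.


Applying the shunting-yard algorithm:
  Operand 4 -> output
  Push '*' onto operator stack -> op-stack: [*]
  Operand 8 -> output
  See '-' (prec 1); top '*' (prec 2) >= it -> pop '*' to output
  Push '-' onto operator stack -> op-stack: [-]
  Operand 20 -> output
  See '-' (prec 1); top '-' (prec 1) >= it -> pop '-' to output
  Push '-' onto operator stack -> op-stack: [-]
  Operand 15 -> output
  End of input: pop '-' to output
Postfix result: 4 8 * 20 - 15 -

4 8 * 20 - 15 -


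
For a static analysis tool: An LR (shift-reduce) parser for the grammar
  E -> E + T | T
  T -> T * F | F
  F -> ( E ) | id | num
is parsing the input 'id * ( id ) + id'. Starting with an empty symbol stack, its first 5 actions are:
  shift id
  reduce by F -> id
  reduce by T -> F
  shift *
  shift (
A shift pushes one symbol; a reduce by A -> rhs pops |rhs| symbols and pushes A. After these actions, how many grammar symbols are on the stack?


Tracking the symbol stack through each action:
  Action 1: shift 'id' : push -> stack = [id] (size 1)
  Action 2: reduce by F -> id : pop 1, push F -> stack = [F] (size 1)
  Action 3: reduce by T -> F : pop 1, push T -> stack = [T] (size 1)
  Action 4: shift '*' : push -> stack = [T, *] (size 2)
  Action 5: shift '(' : push -> stack = [T, *, (] (size 3)
Final stack size: 3

3


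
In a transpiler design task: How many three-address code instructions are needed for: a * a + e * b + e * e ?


Expression: a * a + e * b + e * e
Generating three-address code (respecting * over +/- precedence):
  Instruction 1: t1 = a * a
  Instruction 2: t2 = e * b
  Instruction 3: t3 = e * e
  Instruction 4: t4 = t1 + t2
  Instruction 5: t5 = t4 + t3
Total instructions: 5

5


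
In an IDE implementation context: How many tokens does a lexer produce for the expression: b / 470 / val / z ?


Scanning 'b / 470 / val / z'
Token 1: 'b' -> identifier
Token 2: '/' -> operator
Token 3: '470' -> integer_literal
Token 4: '/' -> operator
Token 5: 'val' -> identifier
Token 6: '/' -> operator
Token 7: 'z' -> identifier
Total tokens: 7

7


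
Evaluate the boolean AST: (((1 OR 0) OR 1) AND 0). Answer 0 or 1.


Step 1: Evaluate inner node
  1 OR 0 = 1
Step 2: Evaluate next node
  1 OR 1 = 1
Step 3: Evaluate root node
  1 AND 0 = 0

0


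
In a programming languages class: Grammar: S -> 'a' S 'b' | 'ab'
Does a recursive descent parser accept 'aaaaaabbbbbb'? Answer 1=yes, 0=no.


Grammar accepts strings of the form a^n b^n (n >= 1)
Word: 'aaaaaabbbbbb'
Counting: 6 a's and 6 b's
Check: 6 == 6? Yes
Derivation (S -> aSb applied 5 time(s), then S -> ab): S => aSb => aaSbb => aaaSbbb => aaaaSbbbb => aaaaaSbbbbb => aaaaaabbbbbb
Accepted

1


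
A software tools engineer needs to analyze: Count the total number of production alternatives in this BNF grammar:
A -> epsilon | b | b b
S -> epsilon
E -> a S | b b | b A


Counting alternatives per rule:
  A: 3 alternative(s)
  S: 1 alternative(s)
  E: 3 alternative(s)
Sum: 3 + 1 + 3 = 7

7


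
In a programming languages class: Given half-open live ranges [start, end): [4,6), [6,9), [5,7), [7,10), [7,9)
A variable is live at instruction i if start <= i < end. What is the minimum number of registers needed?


Live ranges:
  Var0: [4, 6)
  Var1: [6, 9)
  Var2: [5, 7)
  Var3: [7, 10)
  Var4: [7, 9)
Sweep-line events (position, delta, active):
  pos=4 start -> active=1
  pos=5 start -> active=2
  pos=6 end -> active=1
  pos=6 start -> active=2
  pos=7 end -> active=1
  pos=7 start -> active=2
  pos=7 start -> active=3
  pos=9 end -> active=2
  pos=9 end -> active=1
  pos=10 end -> active=0
Maximum simultaneous active: 3
Minimum registers needed: 3

3


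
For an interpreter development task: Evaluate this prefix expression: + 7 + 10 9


Parsing prefix expression: + 7 + 10 9
Step 1: Innermost operation '+ 10 9'
  10 + 9 = 19
Step 2: Outer operation '+ 7 [19]'
  7 + 19 = 26

26


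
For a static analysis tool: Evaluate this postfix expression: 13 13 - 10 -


Processing tokens left to right:
Push 13, Push 13
Pop 13 and 13, compute 13 - 13 = 0, push 0
Push 10
Pop 0 and 10, compute 0 - 10 = -10, push -10
Stack result: -10

-10


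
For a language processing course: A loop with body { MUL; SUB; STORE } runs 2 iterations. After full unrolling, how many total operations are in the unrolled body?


Loop body operations: MUL, SUB, STORE (3 ops per iteration)
Unrolling 2 iterations:
  Iteration 1: MUL, SUB, STORE (3 ops)
  Iteration 2: MUL, SUB, STORE (3 ops)
Total: 2 iterations * 3 ops/iter = 6 operations

6


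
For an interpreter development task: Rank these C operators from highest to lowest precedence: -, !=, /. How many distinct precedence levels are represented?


Looking up precedence for each operator:
  - -> precedence 5
  != -> precedence 3
  / -> precedence 6
Sorted highest to lowest: /, -, !=
Distinct precedence values: [6, 5, 3]
Number of distinct levels: 3

3


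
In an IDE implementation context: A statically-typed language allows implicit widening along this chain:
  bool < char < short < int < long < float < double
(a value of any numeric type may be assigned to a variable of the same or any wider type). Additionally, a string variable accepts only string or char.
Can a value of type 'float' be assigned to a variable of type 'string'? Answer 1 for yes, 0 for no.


Target variable type: string
Source value type: float
Rule: string accepts only {string, char}
  source 'float' in {string, char}? No
Result: 0

0


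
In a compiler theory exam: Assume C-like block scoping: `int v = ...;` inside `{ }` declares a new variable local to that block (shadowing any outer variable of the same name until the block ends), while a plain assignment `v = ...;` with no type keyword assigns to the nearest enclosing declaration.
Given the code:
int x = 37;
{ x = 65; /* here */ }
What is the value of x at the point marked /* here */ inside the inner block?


Analyzing scoping rules:
Outer scope: declares x = 37
Inner block: 'x = 65;' has no type keyword, so it is an assignment to the outer x (no shadowing)
Inside the block, after the assignment -> 65
Result: 65

65


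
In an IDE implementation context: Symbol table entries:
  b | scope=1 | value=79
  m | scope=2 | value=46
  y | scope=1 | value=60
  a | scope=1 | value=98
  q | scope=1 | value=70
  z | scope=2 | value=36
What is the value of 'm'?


Searching symbol table for 'm':
  b | scope=1 | value=79
  m | scope=2 | value=46 <- MATCH
  y | scope=1 | value=60
  a | scope=1 | value=98
  q | scope=1 | value=70
  z | scope=2 | value=36
Found 'm' at scope 2 with value 46

46


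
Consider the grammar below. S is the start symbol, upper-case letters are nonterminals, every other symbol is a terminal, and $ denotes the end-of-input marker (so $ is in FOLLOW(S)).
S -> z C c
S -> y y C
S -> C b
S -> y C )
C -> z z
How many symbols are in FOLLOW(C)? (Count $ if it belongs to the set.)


S is the start symbol and does not occur in any rule body, so FOLLOW(S) = {$}.
Examining every occurrence of C in a rule body:
  S -> z C c : C is followed by terminal 'c' -> add 'c'
  S -> y y C : C is at the right end -> add FOLLOW(S) = {$}
  S -> C b : C is followed by terminal 'b' -> add 'b'
  S -> y C ) : C is followed by terminal ')' -> add ')'
  C -> z z : C does not occur in the body -> contributes nothing
FOLLOW(C) = {), b, c, $}
Count: 4

4


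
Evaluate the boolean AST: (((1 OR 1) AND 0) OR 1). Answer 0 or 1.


Step 1: Evaluate inner node
  1 OR 1 = 1
Step 2: Evaluate next node
  1 AND 0 = 0
Step 3: Evaluate root node
  0 OR 1 = 1

1


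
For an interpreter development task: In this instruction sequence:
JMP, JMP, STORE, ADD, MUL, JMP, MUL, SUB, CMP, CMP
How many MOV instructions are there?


Scanning instruction sequence for MOV:
  Position 1: JMP
  Position 2: JMP
  Position 3: STORE
  Position 4: ADD
  Position 5: MUL
  Position 6: JMP
  Position 7: MUL
  Position 8: SUB
  Position 9: CMP
  Position 10: CMP
Matches at positions: []
Total MOV count: 0

0


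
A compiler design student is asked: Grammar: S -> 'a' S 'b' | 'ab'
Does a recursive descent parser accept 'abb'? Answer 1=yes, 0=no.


Grammar accepts strings of the form a^n b^n (n >= 1)
Word: 'abb'
Counting: 1 a's and 2 b's
Check: 1 == 2? No
Mismatch: a-count != b-count
Rejected

0


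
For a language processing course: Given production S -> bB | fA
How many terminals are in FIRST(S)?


Production: S -> bB | fA
Examining each alternative for leading terminals:
  S -> bB : first terminal = 'b'
  S -> fA : first terminal = 'f'
FIRST(S) = {b, f}
Count: 2

2


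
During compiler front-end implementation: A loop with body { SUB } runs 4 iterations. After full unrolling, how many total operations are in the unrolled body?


Loop body operations: SUB (1 op per iteration)
Unrolling 4 iterations:
  Iteration 1: SUB (1 ops)
  Iteration 2: SUB (1 ops)
  Iteration 3: SUB (1 ops)
  Iteration 4: SUB (1 ops)
Total: 4 iterations * 1 ops/iter = 4 operations

4


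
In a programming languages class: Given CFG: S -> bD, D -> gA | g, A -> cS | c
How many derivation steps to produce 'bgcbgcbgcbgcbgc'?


Grammar: S -> bD, D -> gA | g, A -> cS | c
Deriving 'bgcbgcbgcbgcbgc':
Step 1: S -> bD => bD
Step 2: D -> gA => bgA
Step 3: A -> cS => bgcS
Step 4: S -> bD => bgcbD
Step 5: D -> gA => bgcbgA
Step 6: A -> cS => bgcbgcS
Step 7: S -> bD => bgcbgcbD
Step 8: D -> gA => bgcbgcbgA
Step 9: A -> cS => bgcbgcbgcS
Step 10: S -> bD => bgcbgcbgcbD
Step 11: D -> gA => bgcbgcbgcbgA
Step 12: A -> cS => bgcbgcbgcbgcS
Step 13: S -> bD => bgcbgcbgcbgcbD
Step 14: D -> gA => bgcbgcbgcbgcbgA
Step 15: A -> c => bgcbgcbgcbgcbgc
Total derivation steps: 15

15


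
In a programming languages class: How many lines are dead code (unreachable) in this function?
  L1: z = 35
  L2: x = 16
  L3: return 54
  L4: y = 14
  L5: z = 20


Analyzing control flow:
  L1: reachable (before return)
  L2: reachable (before return)
  L3: reachable (return statement)
  L4: DEAD (after return at L3)
  L5: DEAD (after return at L3)
Return at L3, total lines = 5
Dead lines: L4 through L5
Count: 2

2


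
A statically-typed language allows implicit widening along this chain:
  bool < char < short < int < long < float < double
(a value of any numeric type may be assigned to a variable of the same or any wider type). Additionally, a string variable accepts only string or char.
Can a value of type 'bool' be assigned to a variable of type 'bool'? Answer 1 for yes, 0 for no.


Target variable type: bool
Source value type: bool
Numeric ranks: bool=0, bool=0
Widening allowed iff rank(source) <= rank(target): 0 <= 0? Yes
Result: 1

1


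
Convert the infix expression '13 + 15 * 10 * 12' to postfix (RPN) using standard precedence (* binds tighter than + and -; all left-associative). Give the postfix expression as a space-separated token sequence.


Applying the shunting-yard algorithm:
  Operand 13 -> output
  Push '+' onto operator stack -> op-stack: [+]
  Operand 15 -> output
  Push '*' onto operator stack -> op-stack: [+, *]
  Operand 10 -> output
  See '*' (prec 2); top '*' (prec 2) >= it -> pop '*' to output
  Push '*' onto operator stack -> op-stack: [+, *]
  Operand 12 -> output
  End of input: pop '*' to output
  End of input: pop '+' to output
Postfix result: 13 15 10 * 12 * +

13 15 10 * 12 * +


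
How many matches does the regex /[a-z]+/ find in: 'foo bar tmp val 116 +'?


Pattern: /[a-z]+/ (identifiers)
Input: 'foo bar tmp val 116 +'
Scanning for matches:
  Match 1: 'foo'
  Match 2: 'bar'
  Match 3: 'tmp'
  Match 4: 'val'
Total matches: 4

4


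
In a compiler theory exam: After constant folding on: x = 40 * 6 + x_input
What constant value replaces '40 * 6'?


Identifying constant sub-expression:
  Original: x = 40 * 6 + x_input
  40 and 6 are both compile-time constants
  Evaluating: 40 * 6 = 240
  After folding: x = 240 + x_input

240


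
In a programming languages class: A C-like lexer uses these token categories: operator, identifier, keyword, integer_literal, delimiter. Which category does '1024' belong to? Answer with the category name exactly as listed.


Token: '1024'
Checking categories:
  identifier: no
  integer_literal: YES
  operator: no
  keyword: no
  delimiter: no
Category: integer_literal

integer_literal


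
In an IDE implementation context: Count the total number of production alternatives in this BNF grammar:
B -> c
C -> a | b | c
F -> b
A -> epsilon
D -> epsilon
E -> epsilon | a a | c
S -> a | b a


Counting alternatives per rule:
  B: 1 alternative(s)
  C: 3 alternative(s)
  F: 1 alternative(s)
  A: 1 alternative(s)
  D: 1 alternative(s)
  E: 3 alternative(s)
  S: 2 alternative(s)
Sum: 1 + 3 + 1 + 1 + 1 + 3 + 2 = 12

12


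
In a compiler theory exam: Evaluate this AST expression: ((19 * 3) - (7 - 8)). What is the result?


Expression: ((19 * 3) - (7 - 8))
Evaluating step by step:
  19 * 3 = 57
  7 - 8 = -1
  57 - -1 = 58
Result: 58

58


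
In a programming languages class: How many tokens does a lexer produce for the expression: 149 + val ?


Scanning '149 + val'
Token 1: '149' -> integer_literal
Token 2: '+' -> operator
Token 3: 'val' -> identifier
Total tokens: 3

3


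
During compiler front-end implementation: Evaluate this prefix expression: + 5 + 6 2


Parsing prefix expression: + 5 + 6 2
Step 1: Innermost operation '+ 6 2'
  6 + 2 = 8
Step 2: Outer operation '+ 5 [8]'
  5 + 8 = 13

13


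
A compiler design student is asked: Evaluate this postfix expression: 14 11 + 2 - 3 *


Processing tokens left to right:
Push 14, Push 11
Pop 14 and 11, compute 14 + 11 = 25, push 25
Push 2
Pop 25 and 2, compute 25 - 2 = 23, push 23
Push 3
Pop 23 and 3, compute 23 * 3 = 69, push 69
Stack result: 69

69


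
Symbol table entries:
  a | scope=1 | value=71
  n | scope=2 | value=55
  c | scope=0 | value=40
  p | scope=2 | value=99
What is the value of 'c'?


Searching symbol table for 'c':
  a | scope=1 | value=71
  n | scope=2 | value=55
  c | scope=0 | value=40 <- MATCH
  p | scope=2 | value=99
Found 'c' at scope 0 with value 40

40


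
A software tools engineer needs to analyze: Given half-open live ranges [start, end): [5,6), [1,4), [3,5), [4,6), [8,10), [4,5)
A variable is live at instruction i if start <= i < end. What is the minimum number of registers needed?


Live ranges:
  Var0: [5, 6)
  Var1: [1, 4)
  Var2: [3, 5)
  Var3: [4, 6)
  Var4: [8, 10)
  Var5: [4, 5)
Sweep-line events (position, delta, active):
  pos=1 start -> active=1
  pos=3 start -> active=2
  pos=4 end -> active=1
  pos=4 start -> active=2
  pos=4 start -> active=3
  pos=5 end -> active=2
  pos=5 end -> active=1
  pos=5 start -> active=2
  pos=6 end -> active=1
  pos=6 end -> active=0
  pos=8 start -> active=1
  pos=10 end -> active=0
Maximum simultaneous active: 3
Minimum registers needed: 3

3


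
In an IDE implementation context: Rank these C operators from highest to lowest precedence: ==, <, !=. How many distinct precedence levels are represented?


Looking up precedence for each operator:
  == -> precedence 3
  < -> precedence 4
  != -> precedence 3
Sorted highest to lowest: <, ==, !=
Distinct precedence values: [4, 3]
Number of distinct levels: 2

2


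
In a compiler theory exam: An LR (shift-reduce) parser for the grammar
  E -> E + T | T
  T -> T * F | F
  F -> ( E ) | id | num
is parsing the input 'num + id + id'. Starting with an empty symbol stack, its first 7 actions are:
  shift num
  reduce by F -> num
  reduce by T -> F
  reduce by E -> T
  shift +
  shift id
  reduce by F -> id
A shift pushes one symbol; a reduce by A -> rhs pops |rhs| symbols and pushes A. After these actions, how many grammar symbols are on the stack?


Tracking the symbol stack through each action:
  Action 1: shift 'num' : push -> stack = [num] (size 1)
  Action 2: reduce by F -> num : pop 1, push F -> stack = [F] (size 1)
  Action 3: reduce by T -> F : pop 1, push T -> stack = [T] (size 1)
  Action 4: reduce by E -> T : pop 1, push E -> stack = [E] (size 1)
  Action 5: shift '+' : push -> stack = [E, +] (size 2)
  Action 6: shift 'id' : push -> stack = [E, +, id] (size 3)
  Action 7: reduce by F -> id : pop 1, push F -> stack = [E, +, F] (size 3)
Final stack size: 3

3
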